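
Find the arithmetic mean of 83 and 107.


AM = (83 + 107)/2 = 190/2 = 95

AM = 95


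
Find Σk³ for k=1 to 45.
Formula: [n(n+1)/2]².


n(n+1)/2 = 45×46/2 = 1035
Σk³ = 1035² = 1071225

Σk³ = 1071225


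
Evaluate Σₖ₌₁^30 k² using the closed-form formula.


n = 30
n(n+1)(2n+1)/6 = 30×31×61/6
= 56730/6 = 9455

Σk² = 9455


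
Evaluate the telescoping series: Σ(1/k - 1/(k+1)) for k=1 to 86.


Telescoping: adjacent terms cancel.
= 1/1 - 1/87
= 1 - 1/87 = 86/87

Sum = 86/87


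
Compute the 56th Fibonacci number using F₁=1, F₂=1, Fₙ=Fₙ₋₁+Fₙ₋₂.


Fibonacci sequence: 1, 1, 2, 3, 5, 8, 13, 21, 34, 55, 89, ...
F(56) = 225851433717

F(56) = 225851433717


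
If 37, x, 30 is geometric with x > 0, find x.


GM = √(37×30) = √1110 = 33.3167

GM = 33.3167


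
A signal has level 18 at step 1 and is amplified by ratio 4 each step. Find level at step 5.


aₙ = a₁·r^(n-1)
= 18×4^4
= 18×256
= 4608

a_5 = 4608


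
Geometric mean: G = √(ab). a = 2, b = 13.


GM = √(2×13) = √26 = 5.099

GM = 5.099


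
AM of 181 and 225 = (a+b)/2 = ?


AM = (181 + 225)/2 = 406/2 = 203

AM = 203


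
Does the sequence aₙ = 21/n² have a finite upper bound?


a₁ = 21, a₂ = 21/4, a₃ = 21/9, ...
0 < aₙ ≤ 21 for all n ≥ 1
The sequence IS bounded

Bounded (0 < aₙ ≤ 21)


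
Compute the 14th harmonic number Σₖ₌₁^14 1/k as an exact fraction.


H_14 = 1/1 + 1/2 + 1/3 + ... + 1/14
= 1171733/360360
≈ 3.2516

H_14 = 1171733/360360 ≈ 3.2516


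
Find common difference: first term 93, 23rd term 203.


d = (aₙ - a₁)/(n-1)
= (203 - 93)/(23-1)
= 110/22 = 5

d = 5


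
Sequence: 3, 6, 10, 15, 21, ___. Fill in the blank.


Pattern: triangular numbers: n(n+1)/2
Terms: 3, 6, 10, 15, 21
Next term = 28

Next term = 28


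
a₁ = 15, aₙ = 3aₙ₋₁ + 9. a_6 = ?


Computing step by step:
a_1 = 15
a_2 = 54
a_3 = 171
a_4 = 522
a_5 = 1575
a_6 = 4734


a_6 = 4734


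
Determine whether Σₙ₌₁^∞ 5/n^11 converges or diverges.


p-series test: Σ c/n^p converges if p > 1, diverges if p ≤ 1 (constant c > 0 doesn't affect convergence).
p = 11
11 > 1 → CONVERGES

Converges (p = 11 > 1)


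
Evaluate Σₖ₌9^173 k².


Σₖ₌9^173 k² = Σₖ₌₁^173 k² − Σₖ₌₁^8 k²
= 173·174·347/6 − 8·9·17/6
= 1740899 − 204 = 1740695

Σk² = 1740695


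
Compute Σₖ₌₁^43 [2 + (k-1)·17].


aₙ = 2 + (43-1)×17 = 716
Sₙ = n(a₁+aₙ)/2 = 43×(2+716)/2
= 43×718/2 = 15437

S_43 = 15437


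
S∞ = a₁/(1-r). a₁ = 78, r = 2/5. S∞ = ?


S∞ = a₁/(1-r) = 78/(1 - 2/5)
= 78/(3/5)
= 130

S∞ = 130


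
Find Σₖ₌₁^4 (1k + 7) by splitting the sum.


Σ(1k+7) = 1·Σk + 7·n
= 1·10 + 7·4
= 10 + 28 = 38

Σ = 38


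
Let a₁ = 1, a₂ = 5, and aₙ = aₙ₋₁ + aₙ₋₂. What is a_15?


Computing iteratively: 1, 5, 6, 11, 17, 28, 45, 73, 118, 191, 309, 500, ...
a_15 = 2118

a_15 = 2118


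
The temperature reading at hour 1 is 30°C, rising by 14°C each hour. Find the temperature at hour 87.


aₙ = a₁ + (n-1)d
= 30 + (87-1)×14
= 30 + 1204
= 1234

a_87 = 1234


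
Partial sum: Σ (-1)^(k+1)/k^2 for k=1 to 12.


S = 1 - 1/4 + 1/9 - 1/16 + 1/25 - 1/36 + 1/49 - 1/64 ± ...
= 0.8193
(Full series converges to +π²/12 ≈ +0.8225)

S_12 = 0.8193


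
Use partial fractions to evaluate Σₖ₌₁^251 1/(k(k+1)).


1/(k(k+1)) = 1/k - 1/(k+1) (partial fractions)
Telescoping: Σ = 1 - 1/252 = 251/252

Sum = 251/252


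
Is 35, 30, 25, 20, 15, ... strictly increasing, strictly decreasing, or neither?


Differences: -5, -5, -5, -5
All differences < 0 → strictly DECREASING

Monotonically decreasing


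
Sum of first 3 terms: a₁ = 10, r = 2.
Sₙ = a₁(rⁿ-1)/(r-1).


Sₙ = 10×(2^3 - 1)/(2 - 1)
= 10×(8 - 1)/1
= 10×7/1
= 70

S_3 = 70


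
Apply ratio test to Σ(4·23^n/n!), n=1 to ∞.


aₙ = 4·23^n/n!
a_{n+1}/aₙ = 23^(n+1)/(n+1)! × n!/23^n  (constant 4 cancels)
= 23/(n+1)
L = lim(n→∞) 23/(n+1) = 0
L < 1 → series CONVERGES

Converges (ratio test: L = 0 < 1)


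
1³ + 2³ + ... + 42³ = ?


n(n+1)/2 = 42×43/2 = 903
Σk³ = 903² = 815409

Σk³ = 815409


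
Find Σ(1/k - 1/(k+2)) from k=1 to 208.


Telescoping with gap 2: two head and two tail terms survive.
= (1 + 1/2) - (1/209 + 1/210)
= 3/2 - 1/209 - 1/210 = 32708/21945

Sum = 32708/21945


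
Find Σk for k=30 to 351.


Σₖ₌30^351 k = Σₖ₌₁^351 k − Σₖ₌₁^29 k
= 351·352/2 − 29·30/2
= 61776 − 435 = 61341

Σk = 61341


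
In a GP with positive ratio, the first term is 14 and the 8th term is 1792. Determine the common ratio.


r^(n-1) = aₙ/a₁
r^7 = 1792/14 = 128
r = 128^(1/7)
= 2

r = 2


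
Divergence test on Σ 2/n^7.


lim(n→∞) 2/n^7 = 0
lim aₙ = 0 → nth-term test is INCONCLUSIVE
(Need other tests; this is actually a convergent p-series with p=7 > 1)

Inconclusive (lim aₙ = 0; need another test)


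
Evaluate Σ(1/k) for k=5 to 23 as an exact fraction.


Σₖ₌5^23 1/k = 1/5 + 1/6 + 1/7 + ... + 1/23
= 589307197/356948592
≈ 1.651

Sum = 589307197/356948592 ≈ 1.651


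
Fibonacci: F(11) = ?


Fibonacci sequence: 1, 1, 2, 3, 5, 8, 13, 21, 34, 55, 89
F(11) = 89

F(11) = 89


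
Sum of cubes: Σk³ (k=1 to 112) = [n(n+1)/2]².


n(n+1)/2 = 112×113/2 = 6328
Σk³ = 6328² = 40043584

Σk³ = 40043584


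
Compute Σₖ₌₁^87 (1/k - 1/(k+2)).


Telescoping with gap 2: two head and two tail terms survive.
= (1 + 1/2) - (1/88 + 1/89)
= 3/2 - 1/88 - 1/89 = 11571/7832

Sum = 11571/7832


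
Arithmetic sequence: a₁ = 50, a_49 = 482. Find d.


d = (aₙ - a₁)/(n-1)
= (482 - 50)/(49-1)
= 432/48 = 9

d = 9


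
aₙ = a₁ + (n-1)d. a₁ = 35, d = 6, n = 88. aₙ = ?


aₙ = a₁ + (n-1)d
= 35 + (88-1)×6
= 35 + 522
= 557

a_88 = 557


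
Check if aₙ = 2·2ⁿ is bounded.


aₙ = 2·2ⁿ → as n→∞, aₙ→∞ (since base 2 > 1)
No finite upper bound exists
The sequence is UNBOUNDED

Unbounded (aₙ → ∞ as n → ∞)


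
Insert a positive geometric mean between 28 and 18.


GM = √(28×18) = √504 = 22.4499

GM = 22.4499


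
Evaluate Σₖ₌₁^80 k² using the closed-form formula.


n = 80
n(n+1)(2n+1)/6 = 80×81×161/6
= 1043280/6 = 173880

Σk² = 173880


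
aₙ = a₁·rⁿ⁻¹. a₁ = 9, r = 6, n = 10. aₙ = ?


aₙ = a₁·r^(n-1)
= 9×6^9
= 9×10077696
= 90699264

a_10 = 90699264


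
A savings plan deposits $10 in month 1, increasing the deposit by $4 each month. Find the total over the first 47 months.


aₙ = 10 + (47-1)×4 = 194
Sₙ = n(a₁+aₙ)/2 = 47×(10+194)/2
= 47×204/2 = 4794

S_47 = 4794


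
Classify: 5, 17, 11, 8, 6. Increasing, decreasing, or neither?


Differences: 12, -6, -3, -2
Difference at position 1 is +12 (> 0) but position 2 is -6 (< 0) — sequence both rises and falls
→ NOT monotonic

Not monotonic


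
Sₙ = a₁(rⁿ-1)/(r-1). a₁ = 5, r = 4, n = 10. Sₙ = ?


Sₙ = 5×(4^10 - 1)/(4 - 1)
= 5×(1048576 - 1)/3
= 5×1048575/3
= 1747625

S_10 = 1747625


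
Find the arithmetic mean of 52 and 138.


AM = (52 + 138)/2 = 190/2 = 95

AM = 95


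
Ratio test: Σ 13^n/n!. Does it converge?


aₙ = 13^n/n!
a_{n+1}/aₙ = 13^(n+1)/(n+1)! × n!/13^n
= 13/(n+1)
L = lim(n→∞) 13/(n+1) = 0
L < 1 → series CONVERGES

Converges (ratio test: L = 0 < 1)


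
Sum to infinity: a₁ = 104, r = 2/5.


S∞ = a₁/(1-r) = 104/(1 - 2/5)
= 104/(3/5)
= 520/3

S∞ = 520/3


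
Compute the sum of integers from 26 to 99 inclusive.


Σₖ₌26^99 k = Σₖ₌₁^99 k − Σₖ₌₁^25 k
= 99·100/2 − 25·26/2
= 4950 − 325 = 4625

Σk = 4625


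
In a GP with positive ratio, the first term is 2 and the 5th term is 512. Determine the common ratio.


r^(n-1) = aₙ/a₁
r^4 = 512/2 = 256
r = 256^(1/4)
= ±4; taking r > 0 gives r = 4

r = 4


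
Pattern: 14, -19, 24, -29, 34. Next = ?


Pattern: alternating sign, magnitude arithmetic (d=5)
Terms: 14, -19, 24, -29, 34
Next term = -39

Next term = -39


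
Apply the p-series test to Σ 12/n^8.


p-series test: Σ c/n^p converges if p > 1, diverges if p ≤ 1 (constant c > 0 doesn't affect convergence).
p = 8
8 > 1 → CONVERGES

Converges (p = 8 > 1)


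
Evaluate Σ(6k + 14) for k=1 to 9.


Σ(6k+14) = 6·Σk + 14·n
= 6·45 + 14·9
= 270 + 126 = 396

Σ = 396


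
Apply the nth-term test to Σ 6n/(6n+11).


lim(n→∞) 6n/(6n+11) = 6/6 = 1  (divide numerator and denominator by n)
lim aₙ = 1 ≠ 0 → series DIVERGES

Diverges (lim aₙ = 1 ≠ 0)


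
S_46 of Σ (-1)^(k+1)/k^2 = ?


S = 1 - 1/4 + 1/9 - 1/16 + 1/25 - 1/36 + 1/49 - 1/64 ± ...
= 0.8222
(Full series converges to +π²/12 ≈ +0.8225)

S_46 = 0.8222


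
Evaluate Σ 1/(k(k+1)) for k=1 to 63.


1/(k(k+1)) = 1/k - 1/(k+1) (partial fractions)
Telescoping: Σ = 1 - 1/64 = 63/64

Sum = 63/64


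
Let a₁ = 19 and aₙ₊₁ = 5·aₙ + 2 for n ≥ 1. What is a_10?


Computing step by step:
a_1 = 19
a_2 = 97
a_3 = 487
a_4 = 2437
a_5 = 12187
a_6 = 60937
a_7 = 304687
a_8 = 1523437
a_9 = 7617187
a_10 = 38085937


a_10 = 38085937


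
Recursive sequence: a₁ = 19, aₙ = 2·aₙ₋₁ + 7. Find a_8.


Computing step by step:
a_1 = 19
a_2 = 45
a_3 = 97
a_4 = 201
a_5 = 409
a_6 = 825
a_7 = 1657
a_8 = 3321


a_8 = 3321


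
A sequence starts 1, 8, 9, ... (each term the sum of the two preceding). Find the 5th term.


Computing iteratively: 1, 8, 9, 17, 26
a_5 = 26

a_5 = 26


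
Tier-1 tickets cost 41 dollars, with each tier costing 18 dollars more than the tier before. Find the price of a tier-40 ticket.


aₙ = a₁ + (n-1)d
= 41 + (40-1)×18
= 41 + 702
= 743

a_40 = 743


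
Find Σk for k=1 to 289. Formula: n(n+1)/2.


n(n+1)/2 = 289×290/2 = 83810/2 = 41905

Σk = 41905


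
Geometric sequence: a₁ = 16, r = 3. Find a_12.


aₙ = a₁·r^(n-1)
= 16×3^11
= 16×177147
= 2834352

a_12 = 2834352


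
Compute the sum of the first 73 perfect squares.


n = 73
n(n+1)(2n+1)/6 = 73×74×147/6
= 794094/6 = 132349

Σk² = 132349


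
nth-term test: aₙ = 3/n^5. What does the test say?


lim(n→∞) 3/n^5 = 0
lim aₙ = 0 → nth-term test is INCONCLUSIVE
(Need other tests; this is actually a convergent p-series with p=5 > 1)

Inconclusive (lim aₙ = 0; need another test)


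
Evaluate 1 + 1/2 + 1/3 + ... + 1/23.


H_23 = 1/1 + 1/2 + 1/3 + ... + 1/23
= 444316699/118982864
≈ 3.7343

H_23 = 444316699/118982864 ≈ 3.7343


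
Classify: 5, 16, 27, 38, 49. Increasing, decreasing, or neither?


Differences: 11, 11, 11, 11
All differences > 0 → strictly INCREASING

Monotonically increasing


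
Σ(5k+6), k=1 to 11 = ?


Σ(5k+6) = 5·Σk + 6·n
= 5·66 + 6·11
= 330 + 66 = 396

Σ = 396


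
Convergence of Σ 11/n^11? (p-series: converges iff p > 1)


p-series test: Σ c/n^p converges if p > 1, diverges if p ≤ 1 (constant c > 0 doesn't affect convergence).
p = 11
11 > 1 → CONVERGES

Converges (p = 11 > 1)


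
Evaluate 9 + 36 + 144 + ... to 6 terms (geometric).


Sₙ = 9×(4^6 - 1)/(4 - 1)
= 9×(4096 - 1)/3
= 9×4095/3
= 12285

S_6 = 12285


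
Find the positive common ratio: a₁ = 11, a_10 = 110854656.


r^(n-1) = aₙ/a₁
r^9 = 110854656/11 = 10077696
r = 10077696^(1/9)
= 6

r = 6


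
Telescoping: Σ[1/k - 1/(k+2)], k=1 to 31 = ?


Telescoping with gap 2: two head and two tail terms survive.
= (1 + 1/2) - (1/32 + 1/33)
= 3/2 - 1/32 - 1/33 = 1519/1056

Sum = 1519/1056


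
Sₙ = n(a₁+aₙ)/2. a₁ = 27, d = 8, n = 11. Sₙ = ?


aₙ = 27 + (11-1)×8 = 107
Sₙ = n(a₁+aₙ)/2 = 11×(27+107)/2
= 11×134/2 = 737

S_11 = 737


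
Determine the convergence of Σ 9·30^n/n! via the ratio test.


aₙ = 9·30^n/n!
a_{n+1}/aₙ = 30^(n+1)/(n+1)! × n!/30^n  (constant 9 cancels)
= 30/(n+1)
L = lim(n→∞) 30/(n+1) = 0
L < 1 → series CONVERGES

Converges (ratio test: L = 0 < 1)


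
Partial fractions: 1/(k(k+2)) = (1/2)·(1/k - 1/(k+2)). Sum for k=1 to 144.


1/(k(k+2)) = (1/2)·(1/k - 1/(k+2)) (partial fractions)
Telescoping: Σ = (1/2)·(1 + 1/2 - 1/145 - 1/146) = 7866/10585

Sum = 7866/10585


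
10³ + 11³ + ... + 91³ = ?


Σₖ₌10^91 k³ = [91·92/2]² − [9·10/2]²
= 17522596 − 2025 = 17520571

Σk³ = 17520571


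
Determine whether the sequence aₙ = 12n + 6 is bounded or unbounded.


aₙ = 12n + 6 → as n→∞, aₙ→∞
No finite upper bound exists
The sequence is UNBOUNDED

Unbounded (aₙ → ∞ as n → ∞)


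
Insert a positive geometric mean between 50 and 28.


GM = √(50×28) = √1400 = 37.4166

GM = 37.4166


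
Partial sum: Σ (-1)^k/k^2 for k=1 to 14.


S = -1 + 1/4 - 1/9 + 1/16 - 1/25 + 1/36 - 1/49 + 1/64 ± ...
= -0.8201
(Full series converges to -π²/12 ≈ -0.8225)

S_14 = -0.8201


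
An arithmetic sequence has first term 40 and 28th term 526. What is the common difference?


d = (aₙ - a₁)/(n-1)
= (526 - 40)/(28-1)
= 486/27 = 18

d = 18


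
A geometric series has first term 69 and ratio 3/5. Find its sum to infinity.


S∞ = a₁/(1-r) = 69/(1 - 3/5)
= 69/(2/5)
= 345/2

S∞ = 345/2


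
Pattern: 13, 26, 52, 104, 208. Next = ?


Pattern: geometric (r=2)
Terms: 13, 26, 52, 104, 208
Next term = 416

Next term = 416


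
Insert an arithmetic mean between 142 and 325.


AM = (142 + 325)/2 = 467/2 = 233.5

AM = 233.5


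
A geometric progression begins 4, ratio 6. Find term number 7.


aₙ = a₁·r^(n-1)
= 4×6^6
= 4×46656
= 186624

a_7 = 186624


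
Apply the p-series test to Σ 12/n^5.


p-series test: Σ c/n^p converges if p > 1, diverges if p ≤ 1 (constant c > 0 doesn't affect convergence).
p = 5
5 > 1 → CONVERGES

Converges (p = 5 > 1)


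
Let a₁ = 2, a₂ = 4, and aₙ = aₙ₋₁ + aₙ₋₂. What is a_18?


Computing iteratively: 2, 4, 6, 10, 16, 26, 42, 68, 110, 178, 288, 466, ...
a_18 = 8362

a_18 = 8362


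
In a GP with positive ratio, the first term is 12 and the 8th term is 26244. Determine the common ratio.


r^(n-1) = aₙ/a₁
r^7 = 26244/12 = 2187
r = 2187^(1/7)
= 3

r = 3


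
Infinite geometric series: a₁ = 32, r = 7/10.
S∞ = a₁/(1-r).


S∞ = a₁/(1-r) = 32/(1 - 7/10)
= 32/(3/10)
= 320/3

S∞ = 320/3


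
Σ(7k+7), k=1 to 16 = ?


Σ(7k+7) = 7·Σk + 7·n
= 7·136 + 7·16
= 952 + 112 = 1064

Σ = 1064


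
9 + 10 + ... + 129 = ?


Σₖ₌9^129 k = Σₖ₌₁^129 k − Σₖ₌₁^8 k
= 129·130/2 − 8·9/2
= 8385 − 36 = 8349

Σk = 8349


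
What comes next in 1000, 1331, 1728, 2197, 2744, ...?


Pattern: perfect cubes: n³
Terms: 1000, 1331, 1728, 2197, 2744
Next term = 3375

Next term = 3375


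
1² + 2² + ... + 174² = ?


n = 174
n(n+1)(2n+1)/6 = 174×175×349/6
= 10627050/6 = 1771175

Σk² = 1771175


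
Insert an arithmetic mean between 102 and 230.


AM = (102 + 230)/2 = 332/2 = 166

AM = 166


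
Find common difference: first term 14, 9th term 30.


d = (aₙ - a₁)/(n-1)
= (30 - 14)/(9-1)
= 16/8 = 2

d = 2


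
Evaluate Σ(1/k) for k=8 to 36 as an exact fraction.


Σₖ₌8^36 1/k = 1/8 + 1/9 + 1/10 + ... + 1/36
= 2966277872827/1875370816800
≈ 1.5817

Sum = 2966277872827/1875370816800 ≈ 1.5817


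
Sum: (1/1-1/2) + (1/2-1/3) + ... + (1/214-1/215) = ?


Telescoping: adjacent terms cancel.
= 1/1 - 1/215
= 1 - 1/215 = 214/215

Sum = 214/215


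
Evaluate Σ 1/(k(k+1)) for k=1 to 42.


1/(k(k+1)) = 1/k - 1/(k+1) (partial fractions)
Telescoping: Σ = 1 - 1/43 = 42/43

Sum = 42/43


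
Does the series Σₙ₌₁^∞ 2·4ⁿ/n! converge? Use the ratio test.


aₙ = 2·4^n/n!
a_{n+1}/aₙ = 4^(n+1)/(n+1)! × n!/4^n  (constant 2 cancels)
= 4/(n+1)
L = lim(n→∞) 4/(n+1) = 0
L < 1 → series CONVERGES

Converges (ratio test: L = 0 < 1)


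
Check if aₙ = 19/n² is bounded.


a₁ = 19, a₂ = 19/4, a₃ = 19/9, ...
0 < aₙ ≤ 19 for all n ≥ 1
The sequence IS bounded

Bounded (0 < aₙ ≤ 19)


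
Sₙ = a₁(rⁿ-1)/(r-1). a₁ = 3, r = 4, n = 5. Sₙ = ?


Sₙ = 3×(4^5 - 1)/(4 - 1)
= 3×(1024 - 1)/3
= 3×1023/3
= 1023

S_5 = 1023


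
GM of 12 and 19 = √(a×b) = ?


GM = √(12×19) = √228 = 15.0997

GM = 15.0997


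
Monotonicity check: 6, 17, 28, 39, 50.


Differences: 11, 11, 11, 11
All differences > 0 → strictly INCREASING

Monotonically increasing


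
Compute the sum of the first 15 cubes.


n(n+1)/2 = 15×16/2 = 120
Σk³ = 120² = 14400

Σk³ = 14400


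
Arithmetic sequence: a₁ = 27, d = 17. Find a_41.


aₙ = a₁ + (n-1)d
= 27 + (41-1)×17
= 27 + 680
= 707

a_41 = 707


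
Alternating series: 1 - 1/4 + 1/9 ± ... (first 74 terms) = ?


S = 1 - 1/4 + 1/9 - 1/16 + 1/25 - 1/36 + 1/49 - 1/64 ± ...
= 0.8224
(Full series converges to +π²/12 ≈ +0.8225)

S_74 = 0.8224


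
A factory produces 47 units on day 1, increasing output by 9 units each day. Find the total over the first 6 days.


aₙ = 47 + (6-1)×9 = 92
Sₙ = n(a₁+aₙ)/2 = 6×(47+92)/2
= 6×139/2 = 417

S_6 = 417


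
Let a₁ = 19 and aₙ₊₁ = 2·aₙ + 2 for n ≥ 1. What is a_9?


Computing step by step:
a_1 = 19
a_2 = 40
a_3 = 82
a_4 = 166
a_5 = 334
a_6 = 670
a_7 = 1342
a_8 = 2686
a_9 = 5374


a_9 = 5374


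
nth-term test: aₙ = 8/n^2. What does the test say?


lim(n→∞) 8/n^2 = 0
lim aₙ = 0 → nth-term test is INCONCLUSIVE
(Need other tests; this is actually a convergent p-series with p=2 > 1)

Inconclusive (lim aₙ = 0; need another test)


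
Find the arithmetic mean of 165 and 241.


AM = (165 + 241)/2 = 406/2 = 203

AM = 203


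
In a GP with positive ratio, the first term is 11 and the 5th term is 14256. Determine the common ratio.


r^(n-1) = aₙ/a₁
r^4 = 14256/11 = 1296
r = 1296^(1/4)
= ±6; taking r > 0 gives r = 6

r = 6


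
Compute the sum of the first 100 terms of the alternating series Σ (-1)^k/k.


S = -1 + 1/2 - 1/3 + 1/4 - 1/5 + 1/6 - 1/7 + 1/8 ± ...
= -0.6882
(Full series converges to -ln(2) ≈ -0.6931)

S_100 = -0.6882


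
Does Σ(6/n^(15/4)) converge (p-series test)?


p-series test: Σ c/n^p converges if p > 1, diverges if p ≤ 1 (constant c > 0 doesn't affect convergence).
p = 15/4
15/4 > 1 → CONVERGES

Converges (p = 15/4 > 1)


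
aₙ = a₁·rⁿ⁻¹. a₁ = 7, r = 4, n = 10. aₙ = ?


aₙ = a₁·r^(n-1)
= 7×4^9
= 7×262144
= 1835008

a_10 = 1835008


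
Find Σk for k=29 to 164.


Σₖ₌29^164 k = Σₖ₌₁^164 k − Σₖ₌₁^28 k
= 164·165/2 − 28·29/2
= 13530 − 406 = 13124

Σk = 13124


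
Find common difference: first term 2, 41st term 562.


d = (aₙ - a₁)/(n-1)
= (562 - 2)/(41-1)
= 560/40 = 14

d = 14


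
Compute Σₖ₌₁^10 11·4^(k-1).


Sₙ = 11×(4^10 - 1)/(4 - 1)
= 11×(1048576 - 1)/3
= 11×1048575/3
= 3844775

S_10 = 3844775


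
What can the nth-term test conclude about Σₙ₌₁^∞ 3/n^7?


lim(n→∞) 3/n^7 = 0
lim aₙ = 0 → nth-term test is INCONCLUSIVE
(Need other tests; this is actually a convergent p-series with p=7 > 1)

Inconclusive (lim aₙ = 0; need another test)


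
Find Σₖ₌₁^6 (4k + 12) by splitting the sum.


Σ(4k+12) = 4·Σk + 12·n
= 4·21 + 12·6
= 84 + 72 = 156

Σ = 156


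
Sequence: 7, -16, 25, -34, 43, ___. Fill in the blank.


Pattern: alternating sign, magnitude arithmetic (d=9)
Terms: 7, -16, 25, -34, 43
Next term = -52

Next term = -52


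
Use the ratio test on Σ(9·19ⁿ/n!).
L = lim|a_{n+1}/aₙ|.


aₙ = 9·19^n/n!
a_{n+1}/aₙ = 19^(n+1)/(n+1)! × n!/19^n  (constant 9 cancels)
= 19/(n+1)
L = lim(n→∞) 19/(n+1) = 0
L < 1 → series CONVERGES

Converges (ratio test: L = 0 < 1)


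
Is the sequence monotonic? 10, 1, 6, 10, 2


Differences: -9, 5, 4, -8
Difference at position 2 is +5 (> 0) but position 1 is -9 (< 0) — sequence both rises and falls
→ NOT monotonic

Not monotonic


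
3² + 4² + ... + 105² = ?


Σₖ₌3^105 k² = Σₖ₌₁^105 k² − Σₖ₌₁^2 k²
= 105·106·211/6 − 2·3·5/6
= 391405 − 5 = 391400

Σk² = 391400


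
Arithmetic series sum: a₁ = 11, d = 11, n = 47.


aₙ = 11 + (47-1)×11 = 517
Sₙ = n(a₁+aₙ)/2 = 47×(11+517)/2
= 47×528/2 = 12408

S_47 = 12408


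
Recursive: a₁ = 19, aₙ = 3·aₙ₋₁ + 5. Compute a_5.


Computing step by step:
a_1 = 19
a_2 = 62
a_3 = 191
a_4 = 578
a_5 = 1739


a_5 = 1739


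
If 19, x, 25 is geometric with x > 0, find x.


GM = √(19×25) = √475 = 21.7945

GM = 21.7945


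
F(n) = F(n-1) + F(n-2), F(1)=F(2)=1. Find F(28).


Fibonacci sequence: 1, 1, 2, 3, 5, 8, 13, 21, 34, 55, 89, ...
F(28) = 317811

F(28) = 317811


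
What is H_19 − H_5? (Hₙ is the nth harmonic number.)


Σₖ₌6^19 1/k = 1/6 + 1/7 + 1/8 + ... + 1/19
= 19622959/15519504
≈ 1.2644

Sum = 19622959/15519504 ≈ 1.2644


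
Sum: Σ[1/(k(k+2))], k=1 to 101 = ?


1/(k(k+2)) = (1/2)·(1/k - 1/(k+2)) (partial fractions)
Telescoping: Σ = (1/2)·(1 + 1/2 - 1/102 - 1/103) = 7777/10506

Sum = 7777/10506


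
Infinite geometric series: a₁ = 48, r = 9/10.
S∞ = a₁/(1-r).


S∞ = a₁/(1-r) = 48/(1 - 9/10)
= 48/(1/10)
= 480

S∞ = 480


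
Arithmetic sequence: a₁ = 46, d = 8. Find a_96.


aₙ = a₁ + (n-1)d
= 46 + (96-1)×8
= 46 + 760
= 806

a_96 = 806


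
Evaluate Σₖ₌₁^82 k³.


n(n+1)/2 = 82×83/2 = 3403
Σk³ = 3403² = 11580409

Σk³ = 11580409


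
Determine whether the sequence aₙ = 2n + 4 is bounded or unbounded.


aₙ = 2n + 4 → as n→∞, aₙ→∞
No finite upper bound exists
The sequence is UNBOUNDED

Unbounded (aₙ → ∞ as n → ∞)


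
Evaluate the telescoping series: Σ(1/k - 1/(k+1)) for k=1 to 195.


Telescoping: adjacent terms cancel.
= 1/1 - 1/196
= 1 - 1/196 = 195/196

Sum = 195/196


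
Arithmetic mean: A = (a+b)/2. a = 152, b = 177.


AM = (152 + 177)/2 = 329/2 = 164.5

AM = 164.5


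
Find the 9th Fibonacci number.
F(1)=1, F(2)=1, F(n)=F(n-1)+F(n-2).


Fibonacci sequence: 1, 1, 2, 3, 5, 8, 13, 21, 34
F(9) = 34

F(9) = 34


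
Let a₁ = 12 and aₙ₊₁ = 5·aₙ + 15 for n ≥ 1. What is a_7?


Computing step by step:
a_1 = 12
a_2 = 75
a_3 = 390
a_4 = 1965
a_5 = 9840
a_6 = 49215
a_7 = 246090


a_7 = 246090


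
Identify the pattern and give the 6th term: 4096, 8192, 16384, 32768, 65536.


Pattern: powers of 2: 2ⁿ
Terms: 4096, 8192, 16384, 32768, 65536
Next term = 131072

Next term = 131072


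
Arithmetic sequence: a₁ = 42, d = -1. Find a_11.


aₙ = a₁ + (n-1)d
= 42 + (11-1)×-1
= 42 - 10
= 32

a_11 = 32


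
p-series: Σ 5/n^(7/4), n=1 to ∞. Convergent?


p-series test: Σ c/n^p converges if p > 1, diverges if p ≤ 1 (constant c > 0 doesn't affect convergence).
p = 7/4
7/4 > 1 → CONVERGES

Converges (p = 7/4 > 1)


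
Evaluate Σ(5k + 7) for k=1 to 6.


Σ(5k+7) = 5·Σk + 7·n
= 5·21 + 7·6
= 105 + 42 = 147

Σ = 147


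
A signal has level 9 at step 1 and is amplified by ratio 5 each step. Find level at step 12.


aₙ = a₁·r^(n-1)
= 9×5^11
= 9×48828125
= 439453125

a_12 = 439453125


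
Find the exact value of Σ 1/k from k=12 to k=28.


Σₖ₌12^28 1/k = 1/12 + 1/13 + 1/14 + ... + 1/28
= 72867871493/80313433200
≈ 0.9073

Sum = 72867871493/80313433200 ≈ 0.9073


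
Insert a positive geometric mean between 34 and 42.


GM = √(34×42) = √1428 = 37.7889

GM = 37.7889


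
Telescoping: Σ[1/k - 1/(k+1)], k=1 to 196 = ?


Telescoping: adjacent terms cancel.
= 1/1 - 1/197
= 1 - 1/197 = 196/197

Sum = 196/197


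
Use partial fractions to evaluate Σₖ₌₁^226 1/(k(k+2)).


1/(k(k+2)) = (1/2)·(1/k - 1/(k+2)) (partial fractions)
Telescoping: Σ = (1/2)·(1 + 1/2 - 1/227 - 1/228) = 77179/103512

Sum = 77179/103512


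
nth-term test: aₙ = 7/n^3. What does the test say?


lim(n→∞) 7/n^3 = 0
lim aₙ = 0 → nth-term test is INCONCLUSIVE
(Need other tests; this is actually a convergent p-series with p=3 > 1)

Inconclusive (lim aₙ = 0; need another test)


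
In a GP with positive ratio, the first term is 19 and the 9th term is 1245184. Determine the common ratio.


r^(n-1) = aₙ/a₁
r^8 = 1245184/19 = 65536
r = 65536^(1/8)
= ±4; taking r > 0 gives r = 4

r = 4


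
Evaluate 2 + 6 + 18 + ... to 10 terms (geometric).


Sₙ = 2×(3^10 - 1)/(3 - 1)
= 2×(59049 - 1)/2
= 2×59048/2
= 59048

S_10 = 59048


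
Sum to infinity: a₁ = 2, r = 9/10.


S∞ = a₁/(1-r) = 2/(1 - 9/10)
= 2/(1/10)
= 20

S∞ = 20


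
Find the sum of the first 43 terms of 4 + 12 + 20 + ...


aₙ = 4 + (43-1)×8 = 340
Sₙ = n(a₁+aₙ)/2 = 43×(4+340)/2
= 43×344/2 = 7396

S_43 = 7396


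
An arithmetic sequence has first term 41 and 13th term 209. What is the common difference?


d = (aₙ - a₁)/(n-1)
= (209 - 41)/(13-1)
= 168/12 = 14

d = 14


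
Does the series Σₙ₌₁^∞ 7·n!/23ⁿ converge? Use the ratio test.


aₙ = 7·n!/23^n
a_{n+1}/aₙ = (n+1)!/23^(n+1) × 23^n/n!  (constant 7 cancels)
= (n+1)/23
L = lim(n→∞) (n+1)/23 = ∞
L > 1 → series DIVERGES

Diverges (ratio test: L = ∞ > 1)


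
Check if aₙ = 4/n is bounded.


a₁ = 4, a₂ = 4/2, a₃ = 4/3, ...
0 < aₙ ≤ 4 for all n ≥ 1
Lower bound: 0, Upper bound: 4
The sequence IS bounded

Bounded (0 < aₙ ≤ 4)


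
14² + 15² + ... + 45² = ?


Σₖ₌14^45 k² = Σₖ₌₁^45 k² − Σₖ₌₁^13 k²
= 45·46·91/6 − 13·14·27/6
= 31395 − 819 = 30576

Σk² = 30576


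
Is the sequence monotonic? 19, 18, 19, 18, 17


Differences: -1, 1, -1, -1
Difference at position 2 is +1 (> 0) but position 1 is -1 (< 0) — sequence both rises and falls
→ NOT monotonic

Not monotonic


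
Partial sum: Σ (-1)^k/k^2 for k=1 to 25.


S = -1 + 1/4 - 1/9 + 1/16 - 1/25 + 1/36 - 1/49 + 1/64 ± ...
= -0.8232
(Full series converges to -π²/12 ≈ -0.8225)

S_25 = -0.8232


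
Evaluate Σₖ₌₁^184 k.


n(n+1)/2 = 184×185/2 = 34040/2 = 17020

Σk = 17020


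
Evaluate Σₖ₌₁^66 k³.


n(n+1)/2 = 66×67/2 = 2211
Σk³ = 2211² = 4888521

Σk³ = 4888521


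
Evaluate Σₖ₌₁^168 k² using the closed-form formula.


n = 168
n(n+1)(2n+1)/6 = 168×169×337/6
= 9568104/6 = 1594684

Σk² = 1594684


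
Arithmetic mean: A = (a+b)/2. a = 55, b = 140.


AM = (55 + 140)/2 = 195/2 = 97.5

AM = 97.5


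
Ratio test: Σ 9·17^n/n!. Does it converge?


aₙ = 9·17^n/n!
a_{n+1}/aₙ = 17^(n+1)/(n+1)! × n!/17^n  (constant 9 cancels)
= 17/(n+1)
L = lim(n→∞) 17/(n+1) = 0
L < 1 → series CONVERGES

Converges (ratio test: L = 0 < 1)


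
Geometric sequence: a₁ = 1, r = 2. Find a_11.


aₙ = a₁·r^(n-1)
= 1×2^10
= 1×1024
= 1024

a_11 = 1024


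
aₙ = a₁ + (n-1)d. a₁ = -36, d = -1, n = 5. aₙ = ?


aₙ = a₁ + (n-1)d
= -36 + (5-1)×-1
= -36 - 4
= -40

a_5 = -40


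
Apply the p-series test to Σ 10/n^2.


p-series test: Σ c/n^p converges if p > 1, diverges if p ≤ 1 (constant c > 0 doesn't affect convergence).
p = 2
2 > 1 → CONVERGES

Converges (p = 2 > 1)


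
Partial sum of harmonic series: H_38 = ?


H_38 = 1/1 + 1/2 + 1/3 + ... + 1/38
= 2053580969474233/485721041551200
≈ 4.2279

H_38 = 2053580969474233/485721041551200 ≈ 4.2279


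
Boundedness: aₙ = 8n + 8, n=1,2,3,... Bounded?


aₙ = 8n + 8 → as n→∞, aₙ→∞
No finite upper bound exists
The sequence is UNBOUNDED

Unbounded (aₙ → ∞ as n → ∞)


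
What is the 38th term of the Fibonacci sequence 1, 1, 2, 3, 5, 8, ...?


Fibonacci sequence: 1, 1, 2, 3, 5, 8, 13, 21, 34, 55, 89, ...
F(38) = 39088169

F(38) = 39088169


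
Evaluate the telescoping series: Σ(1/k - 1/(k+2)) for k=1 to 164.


Telescoping with gap 2: two head and two tail terms survive.
= (1 + 1/2) - (1/165 + 1/166)
= 3/2 - 1/165 - 1/166 = 20377/13695

Sum = 20377/13695


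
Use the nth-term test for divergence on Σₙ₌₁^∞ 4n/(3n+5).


lim(n→∞) 4n/(3n+5) = 4/3 = 4/3  (divide numerator and denominator by n)
lim aₙ = 4/3 ≠ 0 → series DIVERGES

Diverges (lim aₙ = 4/3 ≠ 0)


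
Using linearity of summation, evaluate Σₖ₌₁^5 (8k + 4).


Σ(8k+4) = 8·Σk + 4·n
= 8·15 + 4·5
= 120 + 20 = 140

Σ = 140


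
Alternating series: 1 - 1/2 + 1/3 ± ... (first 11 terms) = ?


S = 1 - 1/2 + 1/3 - 1/4 + 1/5 - 1/6 + 1/7 - 1/8 ± ...
= 0.7365
(Full series converges to +ln(2) ≈ +0.6931)

S_11 = 0.7365


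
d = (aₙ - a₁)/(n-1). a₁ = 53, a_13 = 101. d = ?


d = (aₙ - a₁)/(n-1)
= (101 - 53)/(13-1)
= 48/12 = 4

d = 4


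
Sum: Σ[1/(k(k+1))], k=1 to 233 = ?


1/(k(k+1)) = 1/k - 1/(k+1) (partial fractions)
Telescoping: Σ = 1 - 1/234 = 233/234

Sum = 233/234


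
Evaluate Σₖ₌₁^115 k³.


n(n+1)/2 = 115×116/2 = 6670
Σk³ = 6670² = 44488900

Σk³ = 44488900


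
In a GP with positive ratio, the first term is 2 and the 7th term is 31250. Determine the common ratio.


r^(n-1) = aₙ/a₁
r^6 = 31250/2 = 15625
r = 15625^(1/6)
= ±5; taking r > 0 gives r = 5

r = 5


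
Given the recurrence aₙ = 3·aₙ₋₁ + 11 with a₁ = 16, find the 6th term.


Computing step by step:
a_1 = 16
a_2 = 59
a_3 = 188
a_4 = 575
a_5 = 1736
a_6 = 5219


a_6 = 5219


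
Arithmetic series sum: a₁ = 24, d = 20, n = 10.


aₙ = 24 + (10-1)×20 = 204
Sₙ = n(a₁+aₙ)/2 = 10×(24+204)/2
= 10×228/2 = 1140

S_10 = 1140


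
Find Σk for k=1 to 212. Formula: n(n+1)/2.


n(n+1)/2 = 212×213/2 = 45156/2 = 22578

Σk = 22578


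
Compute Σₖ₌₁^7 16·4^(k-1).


Sₙ = 16×(4^7 - 1)/(4 - 1)
= 16×(16384 - 1)/3
= 16×16383/3
= 87376

S_7 = 87376


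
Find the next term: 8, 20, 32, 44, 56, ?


Pattern: arithmetic (d=12)
Terms: 8, 20, 32, 44, 56
Next term = 68

Next term = 68


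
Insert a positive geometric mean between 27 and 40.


GM = √(27×40) = √1080 = 32.8634

GM = 32.8634


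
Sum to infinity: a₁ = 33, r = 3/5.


S∞ = a₁/(1-r) = 33/(1 - 3/5)
= 33/(2/5)
= 165/2

S∞ = 165/2


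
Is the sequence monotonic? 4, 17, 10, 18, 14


Differences: 13, -7, 8, -4
Difference at position 1 is +13 (> 0) but position 2 is -7 (< 0) — sequence both rises and falls
→ NOT monotonic

Not monotonic


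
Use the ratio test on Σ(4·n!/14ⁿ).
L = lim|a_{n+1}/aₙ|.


aₙ = 4·n!/14^n
a_{n+1}/aₙ = (n+1)!/14^(n+1) × 14^n/n!  (constant 4 cancels)
= (n+1)/14
L = lim(n→∞) (n+1)/14 = ∞
L > 1 → series DIVERGES

Diverges (ratio test: L = ∞ > 1)


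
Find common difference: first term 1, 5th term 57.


d = (aₙ - a₁)/(n-1)
= (57 - 1)/(5-1)
= 56/4 = 14

d = 14


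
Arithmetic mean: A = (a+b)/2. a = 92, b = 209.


AM = (92 + 209)/2 = 301/2 = 150.5

AM = 150.5


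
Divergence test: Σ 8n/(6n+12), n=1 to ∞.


lim(n→∞) 8n/(6n+12) = 8/6 = 4/3  (divide numerator and denominator by n)
lim aₙ = 4/3 ≠ 0 → series DIVERGES

Diverges (lim aₙ = 4/3 ≠ 0)


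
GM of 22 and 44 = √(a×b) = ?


GM = √(22×44) = √968 = 31.1127

GM = 31.1127


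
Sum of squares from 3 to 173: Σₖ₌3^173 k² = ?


Σₖ₌3^173 k² = Σₖ₌₁^173 k² − Σₖ₌₁^2 k²
= 173·174·347/6 − 2·3·5/6
= 1740899 − 5 = 1740894

Σk² = 1740894


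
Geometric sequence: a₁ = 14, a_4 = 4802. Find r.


r^(n-1) = aₙ/a₁
r^3 = 4802/14 = 343
r = 343^(1/3)
= 7

r = 7


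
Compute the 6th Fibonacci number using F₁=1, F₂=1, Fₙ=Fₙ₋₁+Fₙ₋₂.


Fibonacci sequence: 1, 1, 2, 3, 5, 8
F(6) = 8

F(6) = 8


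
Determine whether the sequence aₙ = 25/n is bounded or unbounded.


a₁ = 25, a₂ = 25/2, a₃ = 25/3, ...
0 < aₙ ≤ 25 for all n ≥ 1
Lower bound: 0, Upper bound: 25
The sequence IS bounded

Bounded (0 < aₙ ≤ 25)


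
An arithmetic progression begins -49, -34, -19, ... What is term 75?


aₙ = a₁ + (n-1)d
= -49 + (75-1)×15
= -49 + 1110
= 1061

a_75 = 1061


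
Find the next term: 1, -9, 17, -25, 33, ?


Pattern: alternating sign, magnitude arithmetic (d=8)
Terms: 1, -9, 17, -25, 33
Next term = -41

Next term = -41


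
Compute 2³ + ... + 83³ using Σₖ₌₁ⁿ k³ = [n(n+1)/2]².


Σₖ₌2^83 k³ = [83·84/2]² − [1·2/2]²
= 12152196 − 1 = 12152195

Σk³ = 12152195


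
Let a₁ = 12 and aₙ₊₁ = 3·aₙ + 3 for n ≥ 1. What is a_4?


Computing step by step:
a_1 = 12
a_2 = 39
a_3 = 120
a_4 = 363


a_4 = 363


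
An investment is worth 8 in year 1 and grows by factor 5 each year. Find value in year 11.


aₙ = a₁·r^(n-1)
= 8×5^10
= 8×9765625
= 78125000

a_11 = 78125000


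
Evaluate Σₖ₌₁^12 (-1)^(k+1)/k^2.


S = 1 - 1/4 + 1/9 - 1/16 + 1/25 - 1/36 + 1/49 - 1/64 ± ...
= 0.8193
(Full series converges to +π²/12 ≈ +0.8225)

S_12 = 0.8193


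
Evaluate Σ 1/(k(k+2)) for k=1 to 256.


1/(k(k+2)) = (1/2)·(1/k - 1/(k+2)) (partial fractions)
Telescoping: Σ = (1/2)·(1 + 1/2 - 1/257 - 1/258) = 24736/33153

Sum = 24736/33153


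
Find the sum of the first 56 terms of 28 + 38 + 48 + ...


aₙ = 28 + (56-1)×10 = 578
Sₙ = n(a₁+aₙ)/2 = 56×(28+578)/2
= 56×606/2 = 16968

S_56 = 16968


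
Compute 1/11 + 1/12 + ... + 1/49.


Σₖ₌11^49 1/k = 1/11 + 1/12 + 1/13 + ... + 1/49
= 4804253716567824832211/3099044504245996706400
≈ 1.5502

Sum = 4804253716567824832211/3099044504245996706400 ≈ 1.5502


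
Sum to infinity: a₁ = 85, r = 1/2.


S∞ = a₁/(1-r) = 85/(1 - 1/2)
= 85/(1/2)
= 170

S∞ = 170


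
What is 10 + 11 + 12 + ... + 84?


Σₖ₌10^84 k = Σₖ₌₁^84 k − Σₖ₌₁^9 k
= 84·85/2 − 9·10/2
= 3570 − 45 = 3525

Σk = 3525


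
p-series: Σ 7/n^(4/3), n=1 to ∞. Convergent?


p-series test: Σ c/n^p converges if p > 1, diverges if p ≤ 1 (constant c > 0 doesn't affect convergence).
p = 4/3
4/3 > 1 → CONVERGES

Converges (p = 4/3 > 1)


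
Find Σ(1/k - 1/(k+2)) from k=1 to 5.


Telescoping with gap 2: two head and two tail terms survive.
= (1 + 1/2) - (1/6 + 1/7)
= 3/2 - 1/6 - 1/7 = 25/21

Sum = 25/21


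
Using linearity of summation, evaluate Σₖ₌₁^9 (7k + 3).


Σ(7k+3) = 7·Σk + 3·n
= 7·45 + 3·9
= 315 + 27 = 342

Σ = 342


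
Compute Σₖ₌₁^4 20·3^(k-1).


Sₙ = 20×(3^4 - 1)/(3 - 1)
= 20×(81 - 1)/2
= 20×80/2
= 800

S_4 = 800


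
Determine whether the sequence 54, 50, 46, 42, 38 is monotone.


Differences: -4, -4, -4, -4
All differences < 0 → strictly DECREASING

Monotonically decreasing


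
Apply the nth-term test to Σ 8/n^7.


lim(n→∞) 8/n^7 = 0
lim aₙ = 0 → nth-term test is INCONCLUSIVE
(Need other tests; this is actually a convergent p-series with p=7 > 1)

Inconclusive (lim aₙ = 0; need another test)


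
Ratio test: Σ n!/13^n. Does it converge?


aₙ = n!/13^n
a_{n+1}/aₙ = (n+1)!/13^(n+1) × 13^n/n!
= (n+1)/13
L = lim(n→∞) (n+1)/13 = ∞
L > 1 → series DIVERGES

Diverges (ratio test: L = ∞ > 1)


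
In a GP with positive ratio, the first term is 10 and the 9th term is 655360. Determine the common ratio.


r^(n-1) = aₙ/a₁
r^8 = 655360/10 = 65536
r = 65536^(1/8)
= ±4; taking r > 0 gives r = 4

r = 4


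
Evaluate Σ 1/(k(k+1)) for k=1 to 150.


1/(k(k+1)) = 1/k - 1/(k+1) (partial fractions)
Telescoping: Σ = 1 - 1/151 = 150/151

Sum = 150/151


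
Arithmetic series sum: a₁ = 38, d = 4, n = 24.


aₙ = 38 + (24-1)×4 = 130
Sₙ = n(a₁+aₙ)/2 = 24×(38+130)/2
= 24×168/2 = 2016

S_24 = 2016


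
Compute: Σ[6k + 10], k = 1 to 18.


Σ(6k+10) = 6·Σk + 10·n
= 6·171 + 10·18
= 1026 + 180 = 1206

Σ = 1206


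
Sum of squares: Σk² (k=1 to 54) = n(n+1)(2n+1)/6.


n = 54
n(n+1)(2n+1)/6 = 54×55×109/6
= 323730/6 = 53955

Σk² = 53955


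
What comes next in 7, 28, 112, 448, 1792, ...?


Pattern: geometric (r=4)
Terms: 7, 28, 112, 448, 1792
Next term = 7168

Next term = 7168


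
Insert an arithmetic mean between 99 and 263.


AM = (99 + 263)/2 = 362/2 = 181

AM = 181


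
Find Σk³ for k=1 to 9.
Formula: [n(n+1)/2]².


n(n+1)/2 = 9×10/2 = 45
Σk³ = 45² = 2025

Σk³ = 2025


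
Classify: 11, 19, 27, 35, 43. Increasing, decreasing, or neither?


Differences: 8, 8, 8, 8
All differences > 0 → strictly INCREASING

Monotonically increasing


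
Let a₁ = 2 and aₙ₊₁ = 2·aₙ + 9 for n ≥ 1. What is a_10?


Computing step by step:
a_1 = 2
a_2 = 13
a_3 = 35
a_4 = 79
a_5 = 167
a_6 = 343
a_7 = 695
a_8 = 1399
a_9 = 2807
a_10 = 5623


a_10 = 5623


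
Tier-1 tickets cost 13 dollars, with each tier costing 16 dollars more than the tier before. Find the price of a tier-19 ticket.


aₙ = a₁ + (n-1)d
= 13 + (19-1)×16
= 13 + 288
= 301

a_19 = 301


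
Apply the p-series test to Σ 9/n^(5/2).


p-series test: Σ c/n^p converges if p > 1, diverges if p ≤ 1 (constant c > 0 doesn't affect convergence).
p = 5/2
5/2 > 1 → CONVERGES

Converges (p = 5/2 > 1)


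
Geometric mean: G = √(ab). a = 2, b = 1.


GM = √(2×1) = √2 = 1.4142

GM = 1.4142


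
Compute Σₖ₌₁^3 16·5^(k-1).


Sₙ = 16×(5^3 - 1)/(5 - 1)
= 16×(125 - 1)/4
= 16×124/4
= 496

S_3 = 496


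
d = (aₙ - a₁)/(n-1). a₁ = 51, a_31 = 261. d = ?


d = (aₙ - a₁)/(n-1)
= (261 - 51)/(31-1)
= 210/30 = 7

d = 7


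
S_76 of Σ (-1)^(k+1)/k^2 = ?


S = 1 - 1/4 + 1/9 - 1/16 + 1/25 - 1/36 + 1/49 - 1/64 ± ...
= 0.8224
(Full series converges to +π²/12 ≈ +0.8225)

S_76 = 0.8224


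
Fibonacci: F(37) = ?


Fibonacci sequence: 1, 1, 2, 3, 5, 8, 13, 21, 34, 55, 89, ...
F(37) = 24157817

F(37) = 24157817


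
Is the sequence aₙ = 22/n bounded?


a₁ = 22, a₂ = 22/2, a₃ = 22/3, ...
0 < aₙ ≤ 22 for all n ≥ 1
Lower bound: 0, Upper bound: 22
The sequence IS bounded

Bounded (0 < aₙ ≤ 22)


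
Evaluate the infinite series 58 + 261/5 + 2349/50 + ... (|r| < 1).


S∞ = a₁/(1-r) = 58/(1 - 9/10)
= 58/(1/10)
= 580

S∞ = 580


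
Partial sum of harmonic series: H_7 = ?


H_7 = 1/1 + 1/2 + 1/3 + 1/4 + 1/5 + 1/6 + 1/7
= 363/140
≈ 2.5929

H_7 = 363/140 ≈ 2.5929


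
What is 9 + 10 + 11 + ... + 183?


Σₖ₌9^183 k = Σₖ₌₁^183 k − Σₖ₌₁^8 k
= 183·184/2 − 8·9/2
= 16836 − 36 = 16800

Σk = 16800


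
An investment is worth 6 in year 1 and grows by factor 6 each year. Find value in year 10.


aₙ = a₁·r^(n-1)
= 6×6^9
= 6×10077696
= 60466176

a_10 = 60466176


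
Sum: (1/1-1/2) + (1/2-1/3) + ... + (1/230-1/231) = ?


Telescoping: adjacent terms cancel.
= 1/1 - 1/231
= 1 - 1/231 = 230/231

Sum = 230/231


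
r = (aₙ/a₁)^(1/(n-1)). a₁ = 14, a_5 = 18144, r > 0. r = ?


r^(n-1) = aₙ/a₁
r^4 = 18144/14 = 1296
r = 1296^(1/4)
= ±6; taking r > 0 gives r = 6

r = 6


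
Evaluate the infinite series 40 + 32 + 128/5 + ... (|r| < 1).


S∞ = a₁/(1-r) = 40/(1 - 4/5)
= 40/(1/5)
= 200

S∞ = 200


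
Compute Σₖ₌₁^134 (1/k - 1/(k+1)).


Telescoping: adjacent terms cancel.
= 1/1 - 1/135
= 1 - 1/135 = 134/135

Sum = 134/135


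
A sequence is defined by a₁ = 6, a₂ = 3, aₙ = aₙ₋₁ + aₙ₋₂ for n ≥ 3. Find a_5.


Computing iteratively: 6, 3, 9, 12, 21
a_5 = 21

a_5 = 21


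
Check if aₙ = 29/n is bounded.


a₁ = 29, a₂ = 29/2, a₃ = 29/3, ...
0 < aₙ ≤ 29 for all n ≥ 1
Lower bound: 0, Upper bound: 29
The sequence IS bounded

Bounded (0 < aₙ ≤ 29)
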